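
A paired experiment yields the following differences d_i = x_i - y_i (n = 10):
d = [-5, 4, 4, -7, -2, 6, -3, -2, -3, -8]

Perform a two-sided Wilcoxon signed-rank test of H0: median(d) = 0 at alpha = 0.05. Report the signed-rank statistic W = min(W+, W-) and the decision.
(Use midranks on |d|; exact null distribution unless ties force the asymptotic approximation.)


Step 1: Drop any zero differences (none here) and take |d_i|.
|d| = [5, 4, 4, 7, 2, 6, 3, 2, 3, 8]
Step 2: Midrank |d_i| (ties get averaged ranks).
ranks: |5|->7, |4|->5.5, |4|->5.5, |7|->9, |2|->1.5, |6|->8, |3|->3.5, |2|->1.5, |3|->3.5, |8|->10
Step 3: Attach original signs; sum ranks with positive sign and with negative sign.
W+ = 5.5 + 5.5 + 8 = 19
W- = 7 + 9 + 1.5 + 3.5 + 1.5 + 3.5 + 10 = 36
(Check: W+ + W- = 55 should equal n(n+1)/2 = 55.)
Step 4: Test statistic W = min(W+, W-) = 19.
Step 5: Ties in |d|, so use the tie-corrected normal approximation.
        E[W] = n(n+1)/4 = 10*11/4 = 27.5.
        Tie groups: |d|=2 (t=2), |d|=3 (t=2), |d|=4 (t=2); sum(t^3 - t) = 18.
        Var[W] = n(n+1)(2n+1)/24 - sum(t^3-t)/48 = 2310/24 - 18/48 = 95.875.
        z = (W - E[W]) / sqrt(Var[W]) = (19 - 27.5) / 9.7916 = -0.8681.
        Two-sided p = 2*Phi(z) = 0.385343.
Step 6: alpha = 0.05. fail to reject H0.

W+ = 19, W- = 36, W = min = 19, p = 0.385343, fail to reject H0.


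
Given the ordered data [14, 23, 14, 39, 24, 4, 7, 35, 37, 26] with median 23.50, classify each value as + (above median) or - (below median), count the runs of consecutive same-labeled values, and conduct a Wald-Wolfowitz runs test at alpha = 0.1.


Step 1: Compute median = 23.50; label A = above, B = below.
Labels in order: BBBAABBAAA  (n_A = 5, n_B = 5)
Step 2: Count runs R = 4.
Step 3: Under H0 (random ordering), E[R] = 2*n_A*n_B/(n_A+n_B) + 1 = 2*5*5/10 + 1 = 6.0000.
        Var[R] = 2*n_A*n_B*(2*n_A*n_B - n_A - n_B) / ((n_A+n_B)^2 * (n_A+n_B-1)) = 2000/900 = 2.2222.
        SD[R] = 1.4907.
Step 4: Continuity-corrected z = (R + 0.5 - E[R]) / SD[R] = (4 + 0.5 - 6.0000) / 1.4907 = -1.0062.
Step 5: Two-sided p-value via normal approximation = 2*(1 - Phi(|z|)) = 0.314305.
Step 6: alpha = 0.1. fail to reject H0.

R = 4, z = -1.0062, p = 0.314305, fail to reject H0.


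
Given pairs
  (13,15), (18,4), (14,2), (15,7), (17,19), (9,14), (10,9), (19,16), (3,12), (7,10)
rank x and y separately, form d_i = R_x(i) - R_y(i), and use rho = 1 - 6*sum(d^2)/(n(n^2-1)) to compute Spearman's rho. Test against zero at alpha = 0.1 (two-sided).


Step 1: Rank x and y separately (midranks; no ties here).
rank(x): 13->5, 18->9, 14->6, 15->7, 17->8, 9->3, 10->4, 19->10, 3->1, 7->2
rank(y): 15->8, 4->2, 2->1, 7->3, 19->10, 14->7, 9->4, 16->9, 12->6, 10->5
Step 2: d_i = R_x(i) - R_y(i); compute d_i^2.
  (5-8)^2=9, (9-2)^2=49, (6-1)^2=25, (7-3)^2=16, (8-10)^2=4, (3-7)^2=16, (4-4)^2=0, (10-9)^2=1, (1-6)^2=25, (2-5)^2=9
sum(d^2) = 154.
Step 3: rho = 1 - 6*154 / (10*(10^2 - 1)) = 1 - 924/990 = 0.066667.
Step 4: Under H0, t = rho * sqrt((n-2)/(1-rho^2)) = 0.1890 ~ t(8).
Step 5: Two-sided p-value from the t-distribution with 8 df = 0.854813.
Step 6: alpha = 0.1. fail to reject H0.

rho = 0.0667, p = 0.854813, fail to reject H0 at alpha = 0.1.


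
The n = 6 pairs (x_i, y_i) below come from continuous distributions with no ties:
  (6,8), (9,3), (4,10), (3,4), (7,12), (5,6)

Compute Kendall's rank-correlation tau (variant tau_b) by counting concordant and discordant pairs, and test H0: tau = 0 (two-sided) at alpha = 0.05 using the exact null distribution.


Step 1: Enumerate the 15 unordered pairs (i,j) with i<j and classify each by sign(x_j-x_i) * sign(y_j-y_i).
  (1,2):dx=+3,dy=-5->D; (1,3):dx=-2,dy=+2->D; (1,4):dx=-3,dy=-4->C; (1,5):dx=+1,dy=+4->C
  (1,6):dx=-1,dy=-2->C; (2,3):dx=-5,dy=+7->D; (2,4):dx=-6,dy=+1->D; (2,5):dx=-2,dy=+9->D
  (2,6):dx=-4,dy=+3->D; (3,4):dx=-1,dy=-6->C; (3,5):dx=+3,dy=+2->C; (3,6):dx=+1,dy=-4->D
  (4,5):dx=+4,dy=+8->C; (4,6):dx=+2,dy=+2->C; (5,6):dx=-2,dy=-6->C
Step 2: C = 8, D = 7, total pairs = 15.
Step 3: tau = (C - D)/(n(n-1)/2) = (8 - 7)/15 = 0.066667.
Step 4: Exact two-sided p-value (enumerate n! = 720 permutations of y under H0): p = 1.000000.
Step 5: alpha = 0.05. fail to reject H0.

tau_b = 0.0667 (C=8, D=7), p = 1.000000, fail to reject H0.


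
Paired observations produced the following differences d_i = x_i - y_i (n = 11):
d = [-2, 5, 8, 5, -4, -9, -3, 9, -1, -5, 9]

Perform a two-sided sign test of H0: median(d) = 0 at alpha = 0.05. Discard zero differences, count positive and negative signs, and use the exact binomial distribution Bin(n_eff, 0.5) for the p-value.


Step 1: Discard zero differences. Original n = 11; n_eff = number of nonzero differences = 11.
Nonzero differences (with sign): -2, +5, +8, +5, -4, -9, -3, +9, -1, -5, +9
Step 2: Count signs: positive = 5, negative = 6.
Step 3: Under H0: P(positive) = 0.5, so the number of positives S ~ Bin(11, 0.5).
Step 4: Two-sided exact p-value = sum of Bin(11,0.5) probabilities at or below the observed probability = 1.000000.
Step 5: alpha = 0.05. fail to reject H0.

n_eff = 11, pos = 5, neg = 6, p = 1.000000, fail to reject H0.


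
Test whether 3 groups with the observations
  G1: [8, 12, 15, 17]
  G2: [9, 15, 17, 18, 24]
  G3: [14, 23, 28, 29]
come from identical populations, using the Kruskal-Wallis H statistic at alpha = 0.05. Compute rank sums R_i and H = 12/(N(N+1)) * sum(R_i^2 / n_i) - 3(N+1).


Step 1: Combine all N = 13 observations and assign midranks.
sorted (value, group, rank): (8,G1,1), (9,G2,2), (12,G1,3), (14,G3,4), (15,G1,5.5), (15,G2,5.5), (17,G1,7.5), (17,G2,7.5), (18,G2,9), (23,G3,10), (24,G2,11), (28,G3,12), (29,G3,13)
Step 2: Sum ranks within each group.
R_1 = 17 (n_1 = 4)
R_2 = 35 (n_2 = 5)
R_3 = 39 (n_3 = 4)
Step 3: H = 12/(N(N+1)) * sum(R_i^2/n_i) - 3(N+1)
     = 12/(13*14) * (17^2/4 + 35^2/5 + 39^2/4) - 3*14
     = 0.065934 * 697.5 - 42
     = 3.989011.
Step 4: Ties present; correction factor C = 1 - 12/(13^3 - 13) = 0.994505. Corrected H = 3.989011 / 0.994505 = 4.011050.
Step 5: Under H0, H ~ chi^2(2); p-value = 0.134590.
Step 6: alpha = 0.05. fail to reject H0.

H = 4.0110, df = 2, p = 0.134590, fail to reject H0.


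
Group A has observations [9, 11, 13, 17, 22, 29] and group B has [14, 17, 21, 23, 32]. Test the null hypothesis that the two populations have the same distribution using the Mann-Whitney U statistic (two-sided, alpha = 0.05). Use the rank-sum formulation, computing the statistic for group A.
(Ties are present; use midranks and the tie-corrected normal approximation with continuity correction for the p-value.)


Step 1: Combine and sort all 11 observations; assign midranks.
sorted (value, group): (9,X), (11,X), (13,X), (14,Y), (17,X), (17,Y), (21,Y), (22,X), (23,Y), (29,X), (32,Y)
ranks: 9->1, 11->2, 13->3, 14->4, 17->5.5, 17->5.5, 21->7, 22->8, 23->9, 29->10, 32->11
Step 2: Rank sum for X: R1 = 1 + 2 + 3 + 5.5 + 8 + 10 = 29.5.
Step 3: U_X = R1 - n1(n1+1)/2 = 29.5 - 6*7/2 = 29.5 - 21 = 8.5.
       U_Y = n1*n2 - U_X = 30 - 8.5 = 21.5.
Step 4: Ties are present, so use the tie-corrected normal approximation (with continuity correction) for the p-value.
Step 5: p-value = 0.272229; compare to alpha = 0.05. fail to reject H0.

U_X = 8.5, p = 0.272229, fail to reject H0 at alpha = 0.05.


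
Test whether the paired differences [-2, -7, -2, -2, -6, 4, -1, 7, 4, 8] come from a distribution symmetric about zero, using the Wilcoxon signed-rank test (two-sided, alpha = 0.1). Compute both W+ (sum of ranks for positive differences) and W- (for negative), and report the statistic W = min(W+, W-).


Step 1: Drop any zero differences (none here) and take |d_i|.
|d| = [2, 7, 2, 2, 6, 4, 1, 7, 4, 8]
Step 2: Midrank |d_i| (ties get averaged ranks).
ranks: |2|->3, |7|->8.5, |2|->3, |2|->3, |6|->7, |4|->5.5, |1|->1, |7|->8.5, |4|->5.5, |8|->10
Step 3: Attach original signs; sum ranks with positive sign and with negative sign.
W+ = 5.5 + 8.5 + 5.5 + 10 = 29.5
W- = 3 + 8.5 + 3 + 3 + 7 + 1 = 25.5
(Check: W+ + W- = 55 should equal n(n+1)/2 = 55.)
Step 4: Test statistic W = min(W+, W-) = 25.5.
Step 5: Ties in |d|, so use the tie-corrected normal approximation.
        E[W] = n(n+1)/4 = 10*11/4 = 27.5.
        Tie groups: |d|=2 (t=3), |d|=4 (t=2), |d|=7 (t=2); sum(t^3 - t) = 36.
        Var[W] = n(n+1)(2n+1)/24 - sum(t^3-t)/48 = 2310/24 - 36/48 = 95.5.
        z = (W - E[W]) / sqrt(Var[W]) = (25.5 - 27.5) / 9.7724 = -0.2047.
        Two-sided p = 2*Phi(z) = 0.837839.
Step 6: alpha = 0.1. fail to reject H0.

W+ = 29.5, W- = 25.5, W = min = 25.5, p = 0.837839, fail to reject H0.


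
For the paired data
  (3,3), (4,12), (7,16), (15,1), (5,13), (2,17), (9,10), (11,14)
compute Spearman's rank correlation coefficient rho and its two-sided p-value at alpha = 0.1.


Step 1: Rank x and y separately (midranks; no ties here).
rank(x): 3->2, 4->3, 7->5, 15->8, 5->4, 2->1, 9->6, 11->7
rank(y): 3->2, 12->4, 16->7, 1->1, 13->5, 17->8, 10->3, 14->6
Step 2: d_i = R_x(i) - R_y(i); compute d_i^2.
  (2-2)^2=0, (3-4)^2=1, (5-7)^2=4, (8-1)^2=49, (4-5)^2=1, (1-8)^2=49, (6-3)^2=9, (7-6)^2=1
sum(d^2) = 114.
Step 3: rho = 1 - 6*114 / (8*(8^2 - 1)) = 1 - 684/504 = -0.357143.
Step 4: Under H0, t = rho * sqrt((n-2)/(1-rho^2)) = -0.9366 ~ t(6).
Step 5: Two-sided p-value from the t-distribution with 6 df = 0.385121.
Step 6: alpha = 0.1. fail to reject H0.

rho = -0.3571, p = 0.385121, fail to reject H0 at alpha = 0.1.


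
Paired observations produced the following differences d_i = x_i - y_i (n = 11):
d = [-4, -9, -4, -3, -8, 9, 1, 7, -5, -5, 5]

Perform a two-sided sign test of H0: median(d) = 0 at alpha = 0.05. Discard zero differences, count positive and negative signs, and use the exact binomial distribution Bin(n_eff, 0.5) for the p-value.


Step 1: Discard zero differences. Original n = 11; n_eff = number of nonzero differences = 11.
Nonzero differences (with sign): -4, -9, -4, -3, -8, +9, +1, +7, -5, -5, +5
Step 2: Count signs: positive = 4, negative = 7.
Step 3: Under H0: P(positive) = 0.5, so the number of positives S ~ Bin(11, 0.5).
Step 4: Two-sided exact p-value = sum of Bin(11,0.5) probabilities at or below the observed probability = 0.548828.
Step 5: alpha = 0.05. fail to reject H0.

n_eff = 11, pos = 4, neg = 7, p = 0.548828, fail to reject H0.


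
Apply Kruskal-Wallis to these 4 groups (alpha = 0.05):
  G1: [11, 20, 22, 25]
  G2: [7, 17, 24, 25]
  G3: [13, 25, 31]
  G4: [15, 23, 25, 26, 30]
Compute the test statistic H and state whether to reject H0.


Step 1: Combine all N = 16 observations and assign midranks.
sorted (value, group, rank): (7,G2,1), (11,G1,2), (13,G3,3), (15,G4,4), (17,G2,5), (20,G1,6), (22,G1,7), (23,G4,8), (24,G2,9), (25,G1,11.5), (25,G2,11.5), (25,G3,11.5), (25,G4,11.5), (26,G4,14), (30,G4,15), (31,G3,16)
Step 2: Sum ranks within each group.
R_1 = 26.5 (n_1 = 4)
R_2 = 26.5 (n_2 = 4)
R_3 = 30.5 (n_3 = 3)
R_4 = 52.5 (n_4 = 5)
Step 3: H = 12/(N(N+1)) * sum(R_i^2/n_i) - 3(N+1)
     = 12/(16*17) * (26.5^2/4 + 26.5^2/4 + 30.5^2/3 + 52.5^2/5) - 3*17
     = 0.044118 * 1212.46 - 51
     = 2.490809.
Step 4: Ties present; correction factor C = 1 - 60/(16^3 - 16) = 0.985294. Corrected H = 2.490809 / 0.985294 = 2.527985.
Step 5: Under H0, H ~ chi^2(3); p-value = 0.470255.
Step 6: alpha = 0.05. fail to reject H0.

H = 2.5280, df = 3, p = 0.470255, fail to reject H0.


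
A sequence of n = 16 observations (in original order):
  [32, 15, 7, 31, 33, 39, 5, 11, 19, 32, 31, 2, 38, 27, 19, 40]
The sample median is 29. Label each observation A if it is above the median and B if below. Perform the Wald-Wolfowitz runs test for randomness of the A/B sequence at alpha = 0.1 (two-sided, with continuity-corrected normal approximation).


Step 1: Compute median = 29; label A = above, B = below.
Labels in order: ABBAAABBBAABABBA  (n_A = 8, n_B = 8)
Step 2: Count runs R = 9.
Step 3: Under H0 (random ordering), E[R] = 2*n_A*n_B/(n_A+n_B) + 1 = 2*8*8/16 + 1 = 9.0000.
        Var[R] = 2*n_A*n_B*(2*n_A*n_B - n_A - n_B) / ((n_A+n_B)^2 * (n_A+n_B-1)) = 14336/3840 = 3.7333.
        SD[R] = 1.9322.
Step 4: R = E[R], so z = 0 with no continuity correction.
Step 5: Two-sided p-value via normal approximation = 2*(1 - Phi(|z|)) = 1.000000.
Step 6: alpha = 0.1. fail to reject H0.

R = 9, z = 0.0000, p = 1.000000, fail to reject H0.


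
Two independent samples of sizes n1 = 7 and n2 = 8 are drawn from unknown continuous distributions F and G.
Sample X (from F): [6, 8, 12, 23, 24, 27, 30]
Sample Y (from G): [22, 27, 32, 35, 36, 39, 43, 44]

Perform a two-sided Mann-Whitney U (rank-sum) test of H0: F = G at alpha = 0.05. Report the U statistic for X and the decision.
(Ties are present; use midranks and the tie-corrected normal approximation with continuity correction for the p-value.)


Step 1: Combine and sort all 15 observations; assign midranks.
sorted (value, group): (6,X), (8,X), (12,X), (22,Y), (23,X), (24,X), (27,X), (27,Y), (30,X), (32,Y), (35,Y), (36,Y), (39,Y), (43,Y), (44,Y)
ranks: 6->1, 8->2, 12->3, 22->4, 23->5, 24->6, 27->7.5, 27->7.5, 30->9, 32->10, 35->11, 36->12, 39->13, 43->14, 44->15
Step 2: Rank sum for X: R1 = 1 + 2 + 3 + 5 + 6 + 7.5 + 9 = 33.5.
Step 3: U_X = R1 - n1(n1+1)/2 = 33.5 - 7*8/2 = 33.5 - 28 = 5.5.
       U_Y = n1*n2 - U_X = 56 - 5.5 = 50.5.
Step 4: Ties are present, so use the tie-corrected normal approximation (with continuity correction) for the p-value.
Step 5: p-value = 0.010826; compare to alpha = 0.05. reject H0.

U_X = 5.5, p = 0.010826, reject H0 at alpha = 0.05.


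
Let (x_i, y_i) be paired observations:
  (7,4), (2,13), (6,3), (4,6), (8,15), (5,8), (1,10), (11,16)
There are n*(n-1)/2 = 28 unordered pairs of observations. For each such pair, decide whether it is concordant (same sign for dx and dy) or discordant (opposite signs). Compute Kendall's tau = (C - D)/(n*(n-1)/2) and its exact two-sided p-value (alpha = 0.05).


Step 1: Enumerate the 28 unordered pairs (i,j) with i<j and classify each by sign(x_j-x_i) * sign(y_j-y_i).
  (1,2):dx=-5,dy=+9->D; (1,3):dx=-1,dy=-1->C; (1,4):dx=-3,dy=+2->D; (1,5):dx=+1,dy=+11->C
  (1,6):dx=-2,dy=+4->D; (1,7):dx=-6,dy=+6->D; (1,8):dx=+4,dy=+12->C; (2,3):dx=+4,dy=-10->D
  (2,4):dx=+2,dy=-7->D; (2,5):dx=+6,dy=+2->C; (2,6):dx=+3,dy=-5->D; (2,7):dx=-1,dy=-3->C
  (2,8):dx=+9,dy=+3->C; (3,4):dx=-2,dy=+3->D; (3,5):dx=+2,dy=+12->C; (3,6):dx=-1,dy=+5->D
  (3,7):dx=-5,dy=+7->D; (3,8):dx=+5,dy=+13->C; (4,5):dx=+4,dy=+9->C; (4,6):dx=+1,dy=+2->C
  (4,7):dx=-3,dy=+4->D; (4,8):dx=+7,dy=+10->C; (5,6):dx=-3,dy=-7->C; (5,7):dx=-7,dy=-5->C
  (5,8):dx=+3,dy=+1->C; (6,7):dx=-4,dy=+2->D; (6,8):dx=+6,dy=+8->C; (7,8):dx=+10,dy=+6->C
Step 2: C = 16, D = 12, total pairs = 28.
Step 3: tau = (C - D)/(n(n-1)/2) = (16 - 12)/28 = 0.142857.
Step 4: Exact two-sided p-value (enumerate n! = 40320 permutations of y under H0): p = 0.719544.
Step 5: alpha = 0.05. fail to reject H0.

tau_b = 0.1429 (C=16, D=12), p = 0.719544, fail to reject H0.


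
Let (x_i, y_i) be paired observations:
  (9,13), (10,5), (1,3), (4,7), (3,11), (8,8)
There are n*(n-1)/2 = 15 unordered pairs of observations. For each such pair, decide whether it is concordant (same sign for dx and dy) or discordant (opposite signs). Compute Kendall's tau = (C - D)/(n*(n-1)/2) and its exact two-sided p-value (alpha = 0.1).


Step 1: Enumerate the 15 unordered pairs (i,j) with i<j and classify each by sign(x_j-x_i) * sign(y_j-y_i).
  (1,2):dx=+1,dy=-8->D; (1,3):dx=-8,dy=-10->C; (1,4):dx=-5,dy=-6->C; (1,5):dx=-6,dy=-2->C
  (1,6):dx=-1,dy=-5->C; (2,3):dx=-9,dy=-2->C; (2,4):dx=-6,dy=+2->D; (2,5):dx=-7,dy=+6->D
  (2,6):dx=-2,dy=+3->D; (3,4):dx=+3,dy=+4->C; (3,5):dx=+2,dy=+8->C; (3,6):dx=+7,dy=+5->C
  (4,5):dx=-1,dy=+4->D; (4,6):dx=+4,dy=+1->C; (5,6):dx=+5,dy=-3->D
Step 2: C = 9, D = 6, total pairs = 15.
Step 3: tau = (C - D)/(n(n-1)/2) = (9 - 6)/15 = 0.200000.
Step 4: Exact two-sided p-value (enumerate n! = 720 permutations of y under H0): p = 0.719444.
Step 5: alpha = 0.1. fail to reject H0.

tau_b = 0.2000 (C=9, D=6), p = 0.719444, fail to reject H0.


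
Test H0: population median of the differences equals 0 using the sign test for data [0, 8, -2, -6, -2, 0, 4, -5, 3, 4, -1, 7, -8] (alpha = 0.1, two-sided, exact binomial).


Step 1: Discard zero differences. Original n = 13; n_eff = number of nonzero differences = 11.
Nonzero differences (with sign): +8, -2, -6, -2, +4, -5, +3, +4, -1, +7, -8
Step 2: Count signs: positive = 5, negative = 6.
Step 3: Under H0: P(positive) = 0.5, so the number of positives S ~ Bin(11, 0.5).
Step 4: Two-sided exact p-value = sum of Bin(11,0.5) probabilities at or below the observed probability = 1.000000.
Step 5: alpha = 0.1. fail to reject H0.

n_eff = 11, pos = 5, neg = 6, p = 1.000000, fail to reject H0.


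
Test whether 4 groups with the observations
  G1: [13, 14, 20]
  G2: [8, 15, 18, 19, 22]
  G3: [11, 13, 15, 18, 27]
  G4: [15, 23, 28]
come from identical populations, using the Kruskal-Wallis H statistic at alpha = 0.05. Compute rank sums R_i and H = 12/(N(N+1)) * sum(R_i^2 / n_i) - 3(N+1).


Step 1: Combine all N = 16 observations and assign midranks.
sorted (value, group, rank): (8,G2,1), (11,G3,2), (13,G1,3.5), (13,G3,3.5), (14,G1,5), (15,G2,7), (15,G3,7), (15,G4,7), (18,G2,9.5), (18,G3,9.5), (19,G2,11), (20,G1,12), (22,G2,13), (23,G4,14), (27,G3,15), (28,G4,16)
Step 2: Sum ranks within each group.
R_1 = 20.5 (n_1 = 3)
R_2 = 41.5 (n_2 = 5)
R_3 = 37 (n_3 = 5)
R_4 = 37 (n_4 = 3)
Step 3: H = 12/(N(N+1)) * sum(R_i^2/n_i) - 3(N+1)
     = 12/(16*17) * (20.5^2/3 + 41.5^2/5 + 37^2/5 + 37^2/3) - 3*17
     = 0.044118 * 1214.67 - 51
     = 2.588235.
Step 4: Ties present; correction factor C = 1 - 36/(16^3 - 16) = 0.991176. Corrected H = 2.588235 / 0.991176 = 2.611276.
Step 5: Under H0, H ~ chi^2(3); p-value = 0.455516.
Step 6: alpha = 0.05. fail to reject H0.

H = 2.6113, df = 3, p = 0.455516, fail to reject H0.


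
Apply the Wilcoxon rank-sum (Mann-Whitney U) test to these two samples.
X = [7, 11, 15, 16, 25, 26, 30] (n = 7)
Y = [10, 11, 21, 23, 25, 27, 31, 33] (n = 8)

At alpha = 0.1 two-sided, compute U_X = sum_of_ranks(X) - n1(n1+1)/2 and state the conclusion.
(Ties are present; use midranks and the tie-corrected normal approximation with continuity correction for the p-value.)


Step 1: Combine and sort all 15 observations; assign midranks.
sorted (value, group): (7,X), (10,Y), (11,X), (11,Y), (15,X), (16,X), (21,Y), (23,Y), (25,X), (25,Y), (26,X), (27,Y), (30,X), (31,Y), (33,Y)
ranks: 7->1, 10->2, 11->3.5, 11->3.5, 15->5, 16->6, 21->7, 23->8, 25->9.5, 25->9.5, 26->11, 27->12, 30->13, 31->14, 33->15
Step 2: Rank sum for X: R1 = 1 + 3.5 + 5 + 6 + 9.5 + 11 + 13 = 49.
Step 3: U_X = R1 - n1(n1+1)/2 = 49 - 7*8/2 = 49 - 28 = 21.
       U_Y = n1*n2 - U_X = 56 - 21 = 35.
Step 4: Ties are present, so use the tie-corrected normal approximation (with continuity correction) for the p-value.
Step 5: p-value = 0.451104; compare to alpha = 0.1. fail to reject H0.

U_X = 21, p = 0.451104, fail to reject H0 at alpha = 0.1.


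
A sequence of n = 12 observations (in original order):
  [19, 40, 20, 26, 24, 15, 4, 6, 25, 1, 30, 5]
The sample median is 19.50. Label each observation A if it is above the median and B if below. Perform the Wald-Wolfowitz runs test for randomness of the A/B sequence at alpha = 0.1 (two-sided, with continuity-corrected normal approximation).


Step 1: Compute median = 19.50; label A = above, B = below.
Labels in order: BAAAABBBABAB  (n_A = 6, n_B = 6)
Step 2: Count runs R = 7.
Step 3: Under H0 (random ordering), E[R] = 2*n_A*n_B/(n_A+n_B) + 1 = 2*6*6/12 + 1 = 7.0000.
        Var[R] = 2*n_A*n_B*(2*n_A*n_B - n_A - n_B) / ((n_A+n_B)^2 * (n_A+n_B-1)) = 4320/1584 = 2.7273.
        SD[R] = 1.6514.
Step 4: R = E[R], so z = 0 with no continuity correction.
Step 5: Two-sided p-value via normal approximation = 2*(1 - Phi(|z|)) = 1.000000.
Step 6: alpha = 0.1. fail to reject H0.

R = 7, z = 0.0000, p = 1.000000, fail to reject H0.


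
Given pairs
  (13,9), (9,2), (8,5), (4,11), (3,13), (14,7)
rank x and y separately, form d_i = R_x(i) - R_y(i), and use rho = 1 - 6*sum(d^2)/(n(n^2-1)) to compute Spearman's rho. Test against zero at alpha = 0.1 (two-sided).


Step 1: Rank x and y separately (midranks; no ties here).
rank(x): 13->5, 9->4, 8->3, 4->2, 3->1, 14->6
rank(y): 9->4, 2->1, 5->2, 11->5, 13->6, 7->3
Step 2: d_i = R_x(i) - R_y(i); compute d_i^2.
  (5-4)^2=1, (4-1)^2=9, (3-2)^2=1, (2-5)^2=9, (1-6)^2=25, (6-3)^2=9
sum(d^2) = 54.
Step 3: rho = 1 - 6*54 / (6*(6^2 - 1)) = 1 - 324/210 = -0.542857.
Step 4: Under H0, t = rho * sqrt((n-2)/(1-rho^2)) = -1.2928 ~ t(4).
Step 5: Two-sided p-value from the t-distribution with 4 df = 0.265703.
Step 6: alpha = 0.1. fail to reject H0.

rho = -0.5429, p = 0.265703, fail to reject H0 at alpha = 0.1.


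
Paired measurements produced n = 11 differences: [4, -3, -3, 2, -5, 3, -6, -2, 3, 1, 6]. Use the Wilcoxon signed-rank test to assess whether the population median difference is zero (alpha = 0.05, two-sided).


Step 1: Drop any zero differences (none here) and take |d_i|.
|d| = [4, 3, 3, 2, 5, 3, 6, 2, 3, 1, 6]
Step 2: Midrank |d_i| (ties get averaged ranks).
ranks: |4|->8, |3|->5.5, |3|->5.5, |2|->2.5, |5|->9, |3|->5.5, |6|->10.5, |2|->2.5, |3|->5.5, |1|->1, |6|->10.5
Step 3: Attach original signs; sum ranks with positive sign and with negative sign.
W+ = 8 + 2.5 + 5.5 + 5.5 + 1 + 10.5 = 33
W- = 5.5 + 5.5 + 9 + 10.5 + 2.5 = 33
(Check: W+ + W- = 66 should equal n(n+1)/2 = 66.)
Step 4: Test statistic W = min(W+, W-) = 33.
Step 5: Ties in |d|, so use the tie-corrected normal approximation.
        E[W] = n(n+1)/4 = 11*12/4 = 33.
        Tie groups: |d|=2 (t=2), |d|=3 (t=4), |d|=6 (t=2); sum(t^3 - t) = 72.
        Var[W] = n(n+1)(2n+1)/24 - sum(t^3-t)/48 = 3036/24 - 72/48 = 125.
        z = (W - E[W]) / sqrt(Var[W]) = (33 - 33) / 11.1803 = 0.0000.
        Two-sided p = 2*Phi(z) = 1.000000.
Step 6: alpha = 0.05. fail to reject H0.

W+ = 33, W- = 33, W = min = 33, p = 1.000000, fail to reject H0.


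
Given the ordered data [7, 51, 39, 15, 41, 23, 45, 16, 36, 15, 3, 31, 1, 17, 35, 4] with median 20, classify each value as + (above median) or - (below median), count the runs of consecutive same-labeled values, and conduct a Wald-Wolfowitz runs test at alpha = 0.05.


Step 1: Compute median = 20; label A = above, B = below.
Labels in order: BAABAAABABBABBAB  (n_A = 8, n_B = 8)
Step 2: Count runs R = 11.
Step 3: Under H0 (random ordering), E[R] = 2*n_A*n_B/(n_A+n_B) + 1 = 2*8*8/16 + 1 = 9.0000.
        Var[R] = 2*n_A*n_B*(2*n_A*n_B - n_A - n_B) / ((n_A+n_B)^2 * (n_A+n_B-1)) = 14336/3840 = 3.7333.
        SD[R] = 1.9322.
Step 4: Continuity-corrected z = (R - 0.5 - E[R]) / SD[R] = (11 - 0.5 - 9.0000) / 1.9322 = 0.7763.
Step 5: Two-sided p-value via normal approximation = 2*(1 - Phi(|z|)) = 0.437558.
Step 6: alpha = 0.05. fail to reject H0.

R = 11, z = 0.7763, p = 0.437558, fail to reject H0.


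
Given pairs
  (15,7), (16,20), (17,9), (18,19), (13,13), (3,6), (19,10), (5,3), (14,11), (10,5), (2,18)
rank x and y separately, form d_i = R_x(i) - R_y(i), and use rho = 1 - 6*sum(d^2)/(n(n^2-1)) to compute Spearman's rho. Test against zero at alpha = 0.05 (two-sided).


Step 1: Rank x and y separately (midranks; no ties here).
rank(x): 15->7, 16->8, 17->9, 18->10, 13->5, 3->2, 19->11, 5->3, 14->6, 10->4, 2->1
rank(y): 7->4, 20->11, 9->5, 19->10, 13->8, 6->3, 10->6, 3->1, 11->7, 5->2, 18->9
Step 2: d_i = R_x(i) - R_y(i); compute d_i^2.
  (7-4)^2=9, (8-11)^2=9, (9-5)^2=16, (10-10)^2=0, (5-8)^2=9, (2-3)^2=1, (11-6)^2=25, (3-1)^2=4, (6-7)^2=1, (4-2)^2=4, (1-9)^2=64
sum(d^2) = 142.
Step 3: rho = 1 - 6*142 / (11*(11^2 - 1)) = 1 - 852/1320 = 0.354545.
Step 4: Under H0, t = rho * sqrt((n-2)/(1-rho^2)) = 1.1375 ~ t(9).
Step 5: Two-sided p-value from the t-distribution with 9 df = 0.284693.
Step 6: alpha = 0.05. fail to reject H0.

rho = 0.3545, p = 0.284693, fail to reject H0 at alpha = 0.05.


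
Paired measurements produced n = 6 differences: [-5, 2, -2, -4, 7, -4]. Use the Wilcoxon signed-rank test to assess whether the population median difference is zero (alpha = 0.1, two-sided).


Step 1: Drop any zero differences (none here) and take |d_i|.
|d| = [5, 2, 2, 4, 7, 4]
Step 2: Midrank |d_i| (ties get averaged ranks).
ranks: |5|->5, |2|->1.5, |2|->1.5, |4|->3.5, |7|->6, |4|->3.5
Step 3: Attach original signs; sum ranks with positive sign and with negative sign.
W+ = 1.5 + 6 = 7.5
W- = 5 + 1.5 + 3.5 + 3.5 = 13.5
(Check: W+ + W- = 21 should equal n(n+1)/2 = 21.)
Step 4: Test statistic W = min(W+, W-) = 7.5.
Step 5: Ties in |d|, so use the tie-corrected normal approximation.
        E[W] = n(n+1)/4 = 6*7/4 = 10.5.
        Tie groups: |d|=2 (t=2), |d|=4 (t=2); sum(t^3 - t) = 12.
        Var[W] = n(n+1)(2n+1)/24 - sum(t^3-t)/48 = 546/24 - 12/48 = 22.5.
        z = (W - E[W]) / sqrt(Var[W]) = (7.5 - 10.5) / 4.7434 = -0.6325.
        Two-sided p = 2*Phi(z) = 0.527089.
Step 6: alpha = 0.1. fail to reject H0.

W+ = 7.5, W- = 13.5, W = min = 7.5, p = 0.527089, fail to reject H0.


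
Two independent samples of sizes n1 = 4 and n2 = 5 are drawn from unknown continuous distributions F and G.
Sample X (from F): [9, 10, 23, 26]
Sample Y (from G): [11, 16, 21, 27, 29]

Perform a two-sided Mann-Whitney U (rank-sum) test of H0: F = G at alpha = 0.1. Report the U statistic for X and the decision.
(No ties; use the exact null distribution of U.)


Step 1: Combine and sort all 9 observations; assign midranks.
sorted (value, group): (9,X), (10,X), (11,Y), (16,Y), (21,Y), (23,X), (26,X), (27,Y), (29,Y)
ranks: 9->1, 10->2, 11->3, 16->4, 21->5, 23->6, 26->7, 27->8, 29->9
Step 2: Rank sum for X: R1 = 1 + 2 + 6 + 7 = 16.
Step 3: U_X = R1 - n1(n1+1)/2 = 16 - 4*5/2 = 16 - 10 = 6.
       U_Y = n1*n2 - U_X = 20 - 6 = 14.
Step 4: No ties, so the exact null distribution of U (based on enumerating the C(9,4) = 126 equally likely rank assignments) gives the two-sided p-value.
Step 5: p-value = 0.412698; compare to alpha = 0.1. fail to reject H0.

U_X = 6, p = 0.412698, fail to reject H0 at alpha = 0.1.


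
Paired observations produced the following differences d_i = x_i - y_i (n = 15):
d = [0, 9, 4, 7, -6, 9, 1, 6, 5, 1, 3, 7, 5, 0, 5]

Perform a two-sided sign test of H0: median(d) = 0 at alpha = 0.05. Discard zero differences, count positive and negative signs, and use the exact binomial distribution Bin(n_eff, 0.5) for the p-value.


Step 1: Discard zero differences. Original n = 15; n_eff = number of nonzero differences = 13.
Nonzero differences (with sign): +9, +4, +7, -6, +9, +1, +6, +5, +1, +3, +7, +5, +5
Step 2: Count signs: positive = 12, negative = 1.
Step 3: Under H0: P(positive) = 0.5, so the number of positives S ~ Bin(13, 0.5).
Step 4: Two-sided exact p-value = sum of Bin(13,0.5) probabilities at or below the observed probability = 0.003418.
Step 5: alpha = 0.05. reject H0.

n_eff = 13, pos = 12, neg = 1, p = 0.003418, reject H0.


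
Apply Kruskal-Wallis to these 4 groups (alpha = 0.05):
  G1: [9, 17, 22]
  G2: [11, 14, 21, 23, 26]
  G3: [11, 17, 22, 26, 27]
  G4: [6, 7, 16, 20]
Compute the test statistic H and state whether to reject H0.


Step 1: Combine all N = 17 observations and assign midranks.
sorted (value, group, rank): (6,G4,1), (7,G4,2), (9,G1,3), (11,G2,4.5), (11,G3,4.5), (14,G2,6), (16,G4,7), (17,G1,8.5), (17,G3,8.5), (20,G4,10), (21,G2,11), (22,G1,12.5), (22,G3,12.5), (23,G2,14), (26,G2,15.5), (26,G3,15.5), (27,G3,17)
Step 2: Sum ranks within each group.
R_1 = 24 (n_1 = 3)
R_2 = 51 (n_2 = 5)
R_3 = 58 (n_3 = 5)
R_4 = 20 (n_4 = 4)
Step 3: H = 12/(N(N+1)) * sum(R_i^2/n_i) - 3(N+1)
     = 12/(17*18) * (24^2/3 + 51^2/5 + 58^2/5 + 20^2/4) - 3*18
     = 0.039216 * 1485 - 54
     = 4.235294.
Step 4: Ties present; correction factor C = 1 - 24/(17^3 - 17) = 0.995098. Corrected H = 4.235294 / 0.995098 = 4.256158.
Step 5: Under H0, H ~ chi^2(3); p-value = 0.235099.
Step 6: alpha = 0.05. fail to reject H0.

H = 4.2562, df = 3, p = 0.235099, fail to reject H0.


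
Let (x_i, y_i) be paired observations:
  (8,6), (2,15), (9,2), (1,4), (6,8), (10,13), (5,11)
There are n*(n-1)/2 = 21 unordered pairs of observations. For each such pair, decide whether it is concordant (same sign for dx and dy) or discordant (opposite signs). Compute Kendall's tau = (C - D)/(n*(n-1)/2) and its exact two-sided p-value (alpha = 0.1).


Step 1: Enumerate the 21 unordered pairs (i,j) with i<j and classify each by sign(x_j-x_i) * sign(y_j-y_i).
  (1,2):dx=-6,dy=+9->D; (1,3):dx=+1,dy=-4->D; (1,4):dx=-7,dy=-2->C; (1,5):dx=-2,dy=+2->D
  (1,6):dx=+2,dy=+7->C; (1,7):dx=-3,dy=+5->D; (2,3):dx=+7,dy=-13->D; (2,4):dx=-1,dy=-11->C
  (2,5):dx=+4,dy=-7->D; (2,6):dx=+8,dy=-2->D; (2,7):dx=+3,dy=-4->D; (3,4):dx=-8,dy=+2->D
  (3,5):dx=-3,dy=+6->D; (3,6):dx=+1,dy=+11->C; (3,7):dx=-4,dy=+9->D; (4,5):dx=+5,dy=+4->C
  (4,6):dx=+9,dy=+9->C; (4,7):dx=+4,dy=+7->C; (5,6):dx=+4,dy=+5->C; (5,7):dx=-1,dy=+3->D
  (6,7):dx=-5,dy=-2->C
Step 2: C = 9, D = 12, total pairs = 21.
Step 3: tau = (C - D)/(n(n-1)/2) = (9 - 12)/21 = -0.142857.
Step 4: Exact two-sided p-value (enumerate n! = 5040 permutations of y under H0): p = 0.772619.
Step 5: alpha = 0.1. fail to reject H0.

tau_b = -0.1429 (C=9, D=12), p = 0.772619, fail to reject H0.


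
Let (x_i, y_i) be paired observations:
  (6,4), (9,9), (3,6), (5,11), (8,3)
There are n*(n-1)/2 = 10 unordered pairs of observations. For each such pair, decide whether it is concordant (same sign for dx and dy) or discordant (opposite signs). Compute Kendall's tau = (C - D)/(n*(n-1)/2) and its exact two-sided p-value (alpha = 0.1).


Step 1: Enumerate the 10 unordered pairs (i,j) with i<j and classify each by sign(x_j-x_i) * sign(y_j-y_i).
  (1,2):dx=+3,dy=+5->C; (1,3):dx=-3,dy=+2->D; (1,4):dx=-1,dy=+7->D; (1,5):dx=+2,dy=-1->D
  (2,3):dx=-6,dy=-3->C; (2,4):dx=-4,dy=+2->D; (2,5):dx=-1,dy=-6->C; (3,4):dx=+2,dy=+5->C
  (3,5):dx=+5,dy=-3->D; (4,5):dx=+3,dy=-8->D
Step 2: C = 4, D = 6, total pairs = 10.
Step 3: tau = (C - D)/(n(n-1)/2) = (4 - 6)/10 = -0.200000.
Step 4: Exact two-sided p-value (enumerate n! = 120 permutations of y under H0): p = 0.816667.
Step 5: alpha = 0.1. fail to reject H0.

tau_b = -0.2000 (C=4, D=6), p = 0.816667, fail to reject H0.


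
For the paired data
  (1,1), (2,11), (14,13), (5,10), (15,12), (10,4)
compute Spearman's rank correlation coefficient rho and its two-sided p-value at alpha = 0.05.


Step 1: Rank x and y separately (midranks; no ties here).
rank(x): 1->1, 2->2, 14->5, 5->3, 15->6, 10->4
rank(y): 1->1, 11->4, 13->6, 10->3, 12->5, 4->2
Step 2: d_i = R_x(i) - R_y(i); compute d_i^2.
  (1-1)^2=0, (2-4)^2=4, (5-6)^2=1, (3-3)^2=0, (6-5)^2=1, (4-2)^2=4
sum(d^2) = 10.
Step 3: rho = 1 - 6*10 / (6*(6^2 - 1)) = 1 - 60/210 = 0.714286.
Step 4: Under H0, t = rho * sqrt((n-2)/(1-rho^2)) = 2.0412 ~ t(4).
Step 5: Two-sided p-value from the t-distribution with 4 df = 0.110787.
Step 6: alpha = 0.05. fail to reject H0.

rho = 0.7143, p = 0.110787, fail to reject H0 at alpha = 0.05.


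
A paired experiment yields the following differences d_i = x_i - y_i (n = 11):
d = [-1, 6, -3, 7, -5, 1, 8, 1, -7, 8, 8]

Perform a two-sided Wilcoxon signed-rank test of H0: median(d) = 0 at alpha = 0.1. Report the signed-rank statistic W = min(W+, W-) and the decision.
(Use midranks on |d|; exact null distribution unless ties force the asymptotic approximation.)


Step 1: Drop any zero differences (none here) and take |d_i|.
|d| = [1, 6, 3, 7, 5, 1, 8, 1, 7, 8, 8]
Step 2: Midrank |d_i| (ties get averaged ranks).
ranks: |1|->2, |6|->6, |3|->4, |7|->7.5, |5|->5, |1|->2, |8|->10, |1|->2, |7|->7.5, |8|->10, |8|->10
Step 3: Attach original signs; sum ranks with positive sign and with negative sign.
W+ = 6 + 7.5 + 2 + 10 + 2 + 10 + 10 = 47.5
W- = 2 + 4 + 5 + 7.5 = 18.5
(Check: W+ + W- = 66 should equal n(n+1)/2 = 66.)
Step 4: Test statistic W = min(W+, W-) = 18.5.
Step 5: Ties in |d|, so use the tie-corrected normal approximation.
        E[W] = n(n+1)/4 = 11*12/4 = 33.
        Tie groups: |d|=1 (t=3), |d|=7 (t=2), |d|=8 (t=3); sum(t^3 - t) = 54.
        Var[W] = n(n+1)(2n+1)/24 - sum(t^3-t)/48 = 3036/24 - 54/48 = 125.375.
        z = (W - E[W]) / sqrt(Var[W]) = (18.5 - 33) / 11.1971 = -1.2950.
        Two-sided p = 2*Phi(z) = 0.195328.
Step 6: alpha = 0.1. fail to reject H0.

W+ = 47.5, W- = 18.5, W = min = 18.5, p = 0.195328, fail to reject H0.


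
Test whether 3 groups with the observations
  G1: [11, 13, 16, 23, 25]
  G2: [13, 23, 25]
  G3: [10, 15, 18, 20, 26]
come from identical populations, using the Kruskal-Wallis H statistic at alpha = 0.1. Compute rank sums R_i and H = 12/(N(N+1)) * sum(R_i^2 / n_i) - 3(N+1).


Step 1: Combine all N = 13 observations and assign midranks.
sorted (value, group, rank): (10,G3,1), (11,G1,2), (13,G1,3.5), (13,G2,3.5), (15,G3,5), (16,G1,6), (18,G3,7), (20,G3,8), (23,G1,9.5), (23,G2,9.5), (25,G1,11.5), (25,G2,11.5), (26,G3,13)
Step 2: Sum ranks within each group.
R_1 = 32.5 (n_1 = 5)
R_2 = 24.5 (n_2 = 3)
R_3 = 34 (n_3 = 5)
Step 3: H = 12/(N(N+1)) * sum(R_i^2/n_i) - 3(N+1)
     = 12/(13*14) * (32.5^2/5 + 24.5^2/3 + 34^2/5) - 3*14
     = 0.065934 * 642.533 - 42
     = 0.364835.
Step 4: Ties present; correction factor C = 1 - 18/(13^3 - 13) = 0.991758. Corrected H = 0.364835 / 0.991758 = 0.367867.
Step 5: Under H0, H ~ chi^2(2); p-value = 0.831991.
Step 6: alpha = 0.1. fail to reject H0.

H = 0.3679, df = 2, p = 0.831991, fail to reject H0.


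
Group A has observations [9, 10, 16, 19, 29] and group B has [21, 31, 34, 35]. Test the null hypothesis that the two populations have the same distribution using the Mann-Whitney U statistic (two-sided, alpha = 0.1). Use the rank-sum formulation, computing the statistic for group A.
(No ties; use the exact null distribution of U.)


Step 1: Combine and sort all 9 observations; assign midranks.
sorted (value, group): (9,X), (10,X), (16,X), (19,X), (21,Y), (29,X), (31,Y), (34,Y), (35,Y)
ranks: 9->1, 10->2, 16->3, 19->4, 21->5, 29->6, 31->7, 34->8, 35->9
Step 2: Rank sum for X: R1 = 1 + 2 + 3 + 4 + 6 = 16.
Step 3: U_X = R1 - n1(n1+1)/2 = 16 - 5*6/2 = 16 - 15 = 1.
       U_Y = n1*n2 - U_X = 20 - 1 = 19.
Step 4: No ties, so the exact null distribution of U (based on enumerating the C(9,5) = 126 equally likely rank assignments) gives the two-sided p-value.
Step 5: p-value = 0.031746; compare to alpha = 0.1. reject H0.

U_X = 1, p = 0.031746, reject H0 at alpha = 0.1.


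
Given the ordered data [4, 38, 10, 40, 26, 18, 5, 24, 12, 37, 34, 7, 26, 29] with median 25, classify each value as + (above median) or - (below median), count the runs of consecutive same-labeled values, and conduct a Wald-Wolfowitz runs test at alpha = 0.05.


Step 1: Compute median = 25; label A = above, B = below.
Labels in order: BABAABBBBAABAA  (n_A = 7, n_B = 7)
Step 2: Count runs R = 8.
Step 3: Under H0 (random ordering), E[R] = 2*n_A*n_B/(n_A+n_B) + 1 = 2*7*7/14 + 1 = 8.0000.
        Var[R] = 2*n_A*n_B*(2*n_A*n_B - n_A - n_B) / ((n_A+n_B)^2 * (n_A+n_B-1)) = 8232/2548 = 3.2308.
        SD[R] = 1.7974.
Step 4: R = E[R], so z = 0 with no continuity correction.
Step 5: Two-sided p-value via normal approximation = 2*(1 - Phi(|z|)) = 1.000000.
Step 6: alpha = 0.05. fail to reject H0.

R = 8, z = 0.0000, p = 1.000000, fail to reject H0.


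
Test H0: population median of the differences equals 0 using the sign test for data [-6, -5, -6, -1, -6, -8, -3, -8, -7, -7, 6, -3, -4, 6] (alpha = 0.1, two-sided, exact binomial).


Step 1: Discard zero differences. Original n = 14; n_eff = number of nonzero differences = 14.
Nonzero differences (with sign): -6, -5, -6, -1, -6, -8, -3, -8, -7, -7, +6, -3, -4, +6
Step 2: Count signs: positive = 2, negative = 12.
Step 3: Under H0: P(positive) = 0.5, so the number of positives S ~ Bin(14, 0.5).
Step 4: Two-sided exact p-value = sum of Bin(14,0.5) probabilities at or below the observed probability = 0.012939.
Step 5: alpha = 0.1. reject H0.

n_eff = 14, pos = 2, neg = 12, p = 0.012939, reject H0.


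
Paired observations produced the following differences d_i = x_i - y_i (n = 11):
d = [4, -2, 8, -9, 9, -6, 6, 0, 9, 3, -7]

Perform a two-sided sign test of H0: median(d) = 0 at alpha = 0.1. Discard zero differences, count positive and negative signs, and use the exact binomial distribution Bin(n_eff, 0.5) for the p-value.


Step 1: Discard zero differences. Original n = 11; n_eff = number of nonzero differences = 10.
Nonzero differences (with sign): +4, -2, +8, -9, +9, -6, +6, +9, +3, -7
Step 2: Count signs: positive = 6, negative = 4.
Step 3: Under H0: P(positive) = 0.5, so the number of positives S ~ Bin(10, 0.5).
Step 4: Two-sided exact p-value = sum of Bin(10,0.5) probabilities at or below the observed probability = 0.753906.
Step 5: alpha = 0.1. fail to reject H0.

n_eff = 10, pos = 6, neg = 4, p = 0.753906, fail to reject H0.


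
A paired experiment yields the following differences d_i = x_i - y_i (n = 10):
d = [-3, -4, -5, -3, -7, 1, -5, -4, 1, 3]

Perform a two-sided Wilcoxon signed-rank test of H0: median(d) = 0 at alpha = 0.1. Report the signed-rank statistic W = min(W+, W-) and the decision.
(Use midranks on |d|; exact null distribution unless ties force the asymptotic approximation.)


Step 1: Drop any zero differences (none here) and take |d_i|.
|d| = [3, 4, 5, 3, 7, 1, 5, 4, 1, 3]
Step 2: Midrank |d_i| (ties get averaged ranks).
ranks: |3|->4, |4|->6.5, |5|->8.5, |3|->4, |7|->10, |1|->1.5, |5|->8.5, |4|->6.5, |1|->1.5, |3|->4
Step 3: Attach original signs; sum ranks with positive sign and with negative sign.
W+ = 1.5 + 1.5 + 4 = 7
W- = 4 + 6.5 + 8.5 + 4 + 10 + 8.5 + 6.5 = 48
(Check: W+ + W- = 55 should equal n(n+1)/2 = 55.)
Step 4: Test statistic W = min(W+, W-) = 7.
Step 5: Ties in |d|, so use the tie-corrected normal approximation.
        E[W] = n(n+1)/4 = 10*11/4 = 27.5.
        Tie groups: |d|=1 (t=2), |d|=3 (t=3), |d|=4 (t=2), |d|=5 (t=2); sum(t^3 - t) = 42.
        Var[W] = n(n+1)(2n+1)/24 - sum(t^3-t)/48 = 2310/24 - 42/48 = 95.375.
        z = (W - E[W]) / sqrt(Var[W]) = (7 - 27.5) / 9.7660 = -2.0991.
        Two-sided p = 2*Phi(z) = 0.035807.
Step 6: alpha = 0.1. reject H0.

W+ = 7, W- = 48, W = min = 7, p = 0.035807, reject H0.


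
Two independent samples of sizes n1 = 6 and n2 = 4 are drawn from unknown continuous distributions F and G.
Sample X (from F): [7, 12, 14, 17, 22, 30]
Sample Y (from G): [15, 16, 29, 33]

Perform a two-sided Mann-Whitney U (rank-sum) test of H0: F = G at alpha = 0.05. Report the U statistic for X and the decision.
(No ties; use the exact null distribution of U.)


Step 1: Combine and sort all 10 observations; assign midranks.
sorted (value, group): (7,X), (12,X), (14,X), (15,Y), (16,Y), (17,X), (22,X), (29,Y), (30,X), (33,Y)
ranks: 7->1, 12->2, 14->3, 15->4, 16->5, 17->6, 22->7, 29->8, 30->9, 33->10
Step 2: Rank sum for X: R1 = 1 + 2 + 3 + 6 + 7 + 9 = 28.
Step 3: U_X = R1 - n1(n1+1)/2 = 28 - 6*7/2 = 28 - 21 = 7.
       U_Y = n1*n2 - U_X = 24 - 7 = 17.
Step 4: No ties, so the exact null distribution of U (based on enumerating the C(10,6) = 210 equally likely rank assignments) gives the two-sided p-value.
Step 5: p-value = 0.352381; compare to alpha = 0.05. fail to reject H0.

U_X = 7, p = 0.352381, fail to reject H0 at alpha = 0.05.


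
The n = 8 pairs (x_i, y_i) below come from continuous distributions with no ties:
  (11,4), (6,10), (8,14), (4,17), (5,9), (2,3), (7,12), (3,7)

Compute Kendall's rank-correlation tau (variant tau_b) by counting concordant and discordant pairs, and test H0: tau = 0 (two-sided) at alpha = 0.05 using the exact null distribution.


Step 1: Enumerate the 28 unordered pairs (i,j) with i<j and classify each by sign(x_j-x_i) * sign(y_j-y_i).
  (1,2):dx=-5,dy=+6->D; (1,3):dx=-3,dy=+10->D; (1,4):dx=-7,dy=+13->D; (1,5):dx=-6,dy=+5->D
  (1,6):dx=-9,dy=-1->C; (1,7):dx=-4,dy=+8->D; (1,8):dx=-8,dy=+3->D; (2,3):dx=+2,dy=+4->C
  (2,4):dx=-2,dy=+7->D; (2,5):dx=-1,dy=-1->C; (2,6):dx=-4,dy=-7->C; (2,7):dx=+1,dy=+2->C
  (2,8):dx=-3,dy=-3->C; (3,4):dx=-4,dy=+3->D; (3,5):dx=-3,dy=-5->C; (3,6):dx=-6,dy=-11->C
  (3,7):dx=-1,dy=-2->C; (3,8):dx=-5,dy=-7->C; (4,5):dx=+1,dy=-8->D; (4,6):dx=-2,dy=-14->C
  (4,7):dx=+3,dy=-5->D; (4,8):dx=-1,dy=-10->C; (5,6):dx=-3,dy=-6->C; (5,7):dx=+2,dy=+3->C
  (5,8):dx=-2,dy=-2->C; (6,7):dx=+5,dy=+9->C; (6,8):dx=+1,dy=+4->C; (7,8):dx=-4,dy=-5->C
Step 2: C = 18, D = 10, total pairs = 28.
Step 3: tau = (C - D)/(n(n-1)/2) = (18 - 10)/28 = 0.285714.
Step 4: Exact two-sided p-value (enumerate n! = 40320 permutations of y under H0): p = 0.398760.
Step 5: alpha = 0.05. fail to reject H0.

tau_b = 0.2857 (C=18, D=10), p = 0.398760, fail to reject H0.


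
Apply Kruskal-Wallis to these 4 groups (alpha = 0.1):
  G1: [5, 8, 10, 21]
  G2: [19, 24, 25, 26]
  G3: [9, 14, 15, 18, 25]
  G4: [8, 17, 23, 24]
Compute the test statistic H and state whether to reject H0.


Step 1: Combine all N = 17 observations and assign midranks.
sorted (value, group, rank): (5,G1,1), (8,G1,2.5), (8,G4,2.5), (9,G3,4), (10,G1,5), (14,G3,6), (15,G3,7), (17,G4,8), (18,G3,9), (19,G2,10), (21,G1,11), (23,G4,12), (24,G2,13.5), (24,G4,13.5), (25,G2,15.5), (25,G3,15.5), (26,G2,17)
Step 2: Sum ranks within each group.
R_1 = 19.5 (n_1 = 4)
R_2 = 56 (n_2 = 4)
R_3 = 41.5 (n_3 = 5)
R_4 = 36 (n_4 = 4)
Step 3: H = 12/(N(N+1)) * sum(R_i^2/n_i) - 3(N+1)
     = 12/(17*18) * (19.5^2/4 + 56^2/4 + 41.5^2/5 + 36^2/4) - 3*18
     = 0.039216 * 1547.51 - 54
     = 6.686765.
Step 4: Ties present; correction factor C = 1 - 18/(17^3 - 17) = 0.996324. Corrected H = 6.686765 / 0.996324 = 6.711439.
Step 5: Under H0, H ~ chi^2(3); p-value = 0.081687.
Step 6: alpha = 0.1. reject H0.

H = 6.7114, df = 3, p = 0.081687, reject H0.
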